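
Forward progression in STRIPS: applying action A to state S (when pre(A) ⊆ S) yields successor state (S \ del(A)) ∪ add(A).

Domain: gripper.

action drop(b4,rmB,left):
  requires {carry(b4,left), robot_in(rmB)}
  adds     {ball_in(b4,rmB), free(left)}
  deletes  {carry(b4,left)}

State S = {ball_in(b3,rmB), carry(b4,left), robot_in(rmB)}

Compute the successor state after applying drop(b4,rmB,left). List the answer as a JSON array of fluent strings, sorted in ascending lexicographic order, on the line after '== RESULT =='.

Compute (S \ del) ∪ add:
  pre ⊆ S: {carry(b4,left), robot_in(rmB)} ⊆ S  — applicable
  S \ del = {ball_in(b3,rmB), robot_in(rmB)}
  ∪ add   = {ball_in(b3,rmB), ball_in(b4,rmB), free(left), robot_in(rmB)}

== RESULT ==
["ball_in(b3,rmB)", "ball_in(b4,rmB)", "free(left)", "robot_in(rmB)"]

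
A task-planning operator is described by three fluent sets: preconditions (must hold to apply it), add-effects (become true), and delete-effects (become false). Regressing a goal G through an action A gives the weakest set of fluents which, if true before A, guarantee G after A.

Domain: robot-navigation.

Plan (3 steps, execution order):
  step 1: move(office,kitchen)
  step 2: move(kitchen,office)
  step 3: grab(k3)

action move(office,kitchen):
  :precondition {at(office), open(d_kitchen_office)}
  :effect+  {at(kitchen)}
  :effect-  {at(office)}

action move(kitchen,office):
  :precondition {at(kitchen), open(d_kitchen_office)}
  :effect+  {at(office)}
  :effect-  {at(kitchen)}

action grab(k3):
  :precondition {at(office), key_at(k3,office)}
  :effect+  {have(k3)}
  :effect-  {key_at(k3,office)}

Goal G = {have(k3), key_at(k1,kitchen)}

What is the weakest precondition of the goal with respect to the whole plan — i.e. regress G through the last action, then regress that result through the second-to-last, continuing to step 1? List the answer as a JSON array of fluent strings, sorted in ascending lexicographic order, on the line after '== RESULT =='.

Regress step by step:
  through step 3 (grab(k3)): drop {have(k3)}, keep {key_at(k1,kitchen)}, require {at(office), key_at(k3,office)}
    → {at(office), key_at(k1,kitchen), key_at(k3,office)}
  through step 2 (move(kitchen,office)): drop {at(office)}, keep {key_at(k1,kitchen), key_at(k3,office)}, require {at(kitchen), open(d_kitchen_office)}
    → {at(kitchen), key_at(k1,kitchen), key_at(k3,office), open(d_kitchen_office)}
  through step 1 (move(office,kitchen)): drop {at(kitchen)}, keep {key_at(k1,kitchen), key_at(k3,office), open(d_kitchen_office)}, require {at(office), open(d_kitchen_office)}
    → {at(office), key_at(k1,kitchen), key_at(k3,office), open(d_kitchen_office)}

== RESULT ==
["at(office)", "key_at(k1,kitchen)", "key_at(k3,office)", "open(d_kitchen_office)"]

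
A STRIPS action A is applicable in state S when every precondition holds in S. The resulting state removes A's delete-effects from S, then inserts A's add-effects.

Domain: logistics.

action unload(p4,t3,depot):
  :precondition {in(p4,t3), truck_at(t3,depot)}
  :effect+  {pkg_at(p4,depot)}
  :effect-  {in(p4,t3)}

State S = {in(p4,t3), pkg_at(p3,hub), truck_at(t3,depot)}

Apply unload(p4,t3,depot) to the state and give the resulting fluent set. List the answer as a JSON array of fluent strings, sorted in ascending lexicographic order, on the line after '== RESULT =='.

Compute (S \ del) ∪ add:
  pre ⊆ S: {in(p4,t3), truck_at(t3,depot)} ⊆ S  — applicable
  S \ del = {pkg_at(p3,hub), truck_at(t3,depot)}
  ∪ add   = {pkg_at(p3,hub), pkg_at(p4,depot), truck_at(t3,depot)}

== RESULT ==
["pkg_at(p3,hub)", "pkg_at(p4,depot)", "truck_at(t3,depot)"]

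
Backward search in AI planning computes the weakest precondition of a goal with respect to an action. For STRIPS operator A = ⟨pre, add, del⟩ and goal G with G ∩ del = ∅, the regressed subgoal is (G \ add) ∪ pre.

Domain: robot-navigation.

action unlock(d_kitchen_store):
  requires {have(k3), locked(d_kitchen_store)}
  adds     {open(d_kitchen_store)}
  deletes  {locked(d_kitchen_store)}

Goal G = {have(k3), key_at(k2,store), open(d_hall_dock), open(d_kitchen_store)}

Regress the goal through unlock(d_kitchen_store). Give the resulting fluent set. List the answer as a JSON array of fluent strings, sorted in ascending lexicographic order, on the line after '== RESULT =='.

Regress:
  G ∩ del = {}  (empty — regression defined)
  G \ add = {have(k3), key_at(k2,store), open(d_hall_dock), open(d_kitchen_store)} \ {open(d_kitchen_store)} = {have(k3), key_at(k2,store), open(d_hall_dock)}
  ∪ pre   = {have(k3), key_at(k2,store), open(d_hall_dock)} ∪ {have(k3), locked(d_kitchen_store)}
          = {have(k3), key_at(k2,store), locked(d_kitchen_store), open(d_hall_dock)}

== RESULT ==
["have(k3)", "key_at(k2,store)", "locked(d_kitchen_store)", "open(d_hall_dock)"]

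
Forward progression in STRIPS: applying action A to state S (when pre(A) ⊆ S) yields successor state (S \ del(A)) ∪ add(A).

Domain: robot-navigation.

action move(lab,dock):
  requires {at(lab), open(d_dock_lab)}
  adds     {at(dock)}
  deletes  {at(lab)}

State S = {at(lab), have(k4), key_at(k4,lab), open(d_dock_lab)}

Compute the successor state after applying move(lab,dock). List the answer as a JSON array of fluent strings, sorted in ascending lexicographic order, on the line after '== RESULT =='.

Progress:
  pre ⊆ S: {at(lab), open(d_dock_lab)} ⊆ S  — applicable
  S \ del = {have(k4), key_at(k4,lab), open(d_dock_lab)}
  ∪ add   = {at(dock), have(k4), key_at(k4,lab), open(d_dock_lab)}

== RESULT ==
["at(dock)", "have(k4)", "key_at(k4,lab)", "open(d_dock_lab)"]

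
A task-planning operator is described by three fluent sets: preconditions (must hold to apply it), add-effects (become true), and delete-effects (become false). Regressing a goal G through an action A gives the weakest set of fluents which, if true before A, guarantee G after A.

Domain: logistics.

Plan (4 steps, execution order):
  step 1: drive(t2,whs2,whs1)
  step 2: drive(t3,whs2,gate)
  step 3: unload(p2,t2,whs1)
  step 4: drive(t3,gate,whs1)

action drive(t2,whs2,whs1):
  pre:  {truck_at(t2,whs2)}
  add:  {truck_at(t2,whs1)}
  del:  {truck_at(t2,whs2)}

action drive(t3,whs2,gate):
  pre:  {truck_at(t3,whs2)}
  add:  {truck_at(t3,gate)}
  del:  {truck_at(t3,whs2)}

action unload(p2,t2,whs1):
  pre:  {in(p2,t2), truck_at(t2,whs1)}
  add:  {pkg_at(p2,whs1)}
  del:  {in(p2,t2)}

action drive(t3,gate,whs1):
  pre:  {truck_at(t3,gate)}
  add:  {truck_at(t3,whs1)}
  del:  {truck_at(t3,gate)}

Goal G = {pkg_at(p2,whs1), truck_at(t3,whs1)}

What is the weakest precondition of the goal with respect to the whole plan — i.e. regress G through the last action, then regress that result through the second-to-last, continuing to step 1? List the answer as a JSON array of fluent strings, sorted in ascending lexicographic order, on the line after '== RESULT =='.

Work backward from the goal:
  through step 4 (drive(t3,gate,whs1)): drop {truck_at(t3,whs1)}, keep {pkg_at(p2,whs1)}, require {truck_at(t3,gate)}
    → {pkg_at(p2,whs1), truck_at(t3,gate)}
  through step 3 (unload(p2,t2,whs1)): drop {pkg_at(p2,whs1)}, keep {truck_at(t3,gate)}, require {in(p2,t2), truck_at(t2,whs1)}
    → {in(p2,t2), truck_at(t2,whs1), truck_at(t3,gate)}
  through step 2 (drive(t3,whs2,gate)): drop {truck_at(t3,gate)}, keep {in(p2,t2), truck_at(t2,whs1)}, require {truck_at(t3,whs2)}
    → {in(p2,t2), truck_at(t2,whs1), truck_at(t3,whs2)}
  through step 1 (drive(t2,whs2,whs1)): drop {truck_at(t2,whs1)}, keep {in(p2,t2), truck_at(t3,whs2)}, require {truck_at(t2,whs2)}
    → {in(p2,t2), truck_at(t2,whs2), truck_at(t3,whs2)}

== RESULT ==
["in(p2,t2)", "truck_at(t2,whs2)", "truck_at(t3,whs2)"]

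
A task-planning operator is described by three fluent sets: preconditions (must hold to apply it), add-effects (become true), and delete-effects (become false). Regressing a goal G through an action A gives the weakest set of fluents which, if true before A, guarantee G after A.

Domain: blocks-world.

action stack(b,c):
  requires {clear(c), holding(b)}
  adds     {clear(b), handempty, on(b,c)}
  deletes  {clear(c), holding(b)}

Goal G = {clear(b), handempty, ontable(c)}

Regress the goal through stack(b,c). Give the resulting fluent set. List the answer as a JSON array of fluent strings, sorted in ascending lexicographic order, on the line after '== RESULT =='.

Regress:
  G ∩ del = {}  (empty — regression defined)
  G \ add = {clear(b), handempty, ontable(c)} \ {clear(b), handempty, on(b,c)} = {ontable(c)}
  ∪ pre   = {ontable(c)} ∪ {clear(c), holding(b)}
          = {clear(c), holding(b), ontable(c)}

== RESULT ==
["clear(c)", "holding(b)", "ontable(c)"]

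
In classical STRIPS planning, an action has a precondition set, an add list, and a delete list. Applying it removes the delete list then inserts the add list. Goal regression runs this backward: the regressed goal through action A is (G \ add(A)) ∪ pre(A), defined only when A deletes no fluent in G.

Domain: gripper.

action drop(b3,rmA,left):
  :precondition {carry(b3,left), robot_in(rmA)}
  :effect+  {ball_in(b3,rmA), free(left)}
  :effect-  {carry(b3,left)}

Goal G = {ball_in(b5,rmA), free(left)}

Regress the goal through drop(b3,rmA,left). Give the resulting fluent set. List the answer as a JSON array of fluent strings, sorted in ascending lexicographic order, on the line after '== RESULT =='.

Regress:
  G ∩ del = {}  (empty — regression defined)
  G \ add = {ball_in(b5,rmA), free(left)} \ {ball_in(b3,rmA), free(left)} = {ball_in(b5,rmA)}
  ∪ pre   = {ball_in(b5,rmA)} ∪ {carry(b3,left), robot_in(rmA)}
          = {ball_in(b5,rmA), carry(b3,left), robot_in(rmA)}

== RESULT ==
["ball_in(b5,rmA)", "carry(b3,left)", "robot_in(rmA)"]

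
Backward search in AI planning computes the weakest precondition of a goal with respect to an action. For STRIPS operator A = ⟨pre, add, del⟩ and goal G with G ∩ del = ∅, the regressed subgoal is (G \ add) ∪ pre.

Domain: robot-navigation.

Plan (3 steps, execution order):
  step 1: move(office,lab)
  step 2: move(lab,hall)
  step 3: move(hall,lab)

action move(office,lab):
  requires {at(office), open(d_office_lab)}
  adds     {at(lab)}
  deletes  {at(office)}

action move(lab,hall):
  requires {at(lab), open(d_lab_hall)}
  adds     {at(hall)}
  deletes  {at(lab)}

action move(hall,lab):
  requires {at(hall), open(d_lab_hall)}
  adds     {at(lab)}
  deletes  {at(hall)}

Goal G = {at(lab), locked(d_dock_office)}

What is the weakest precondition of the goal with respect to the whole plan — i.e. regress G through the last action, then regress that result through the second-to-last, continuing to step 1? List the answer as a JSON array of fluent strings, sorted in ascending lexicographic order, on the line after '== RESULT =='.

Work backward from the goal:
  through step 3 (move(hall,lab)): drop {at(lab)}, keep {locked(d_dock_office)}, require {at(hall), open(d_lab_hall)}
    → {at(hall), locked(d_dock_office), open(d_lab_hall)}
  through step 2 (move(lab,hall)): drop {at(hall)}, keep {locked(d_dock_office), open(d_lab_hall)}, require {at(lab), open(d_lab_hall)}
    → {at(lab), locked(d_dock_office), open(d_lab_hall)}
  through step 1 (move(office,lab)): drop {at(lab)}, keep {locked(d_dock_office), open(d_lab_hall)}, require {at(office), open(d_office_lab)}
    → {at(office), locked(d_dock_office), open(d_lab_hall), open(d_office_lab)}

== RESULT ==
["at(office)", "locked(d_dock_office)", "open(d_lab_hall)", "open(d_office_lab)"]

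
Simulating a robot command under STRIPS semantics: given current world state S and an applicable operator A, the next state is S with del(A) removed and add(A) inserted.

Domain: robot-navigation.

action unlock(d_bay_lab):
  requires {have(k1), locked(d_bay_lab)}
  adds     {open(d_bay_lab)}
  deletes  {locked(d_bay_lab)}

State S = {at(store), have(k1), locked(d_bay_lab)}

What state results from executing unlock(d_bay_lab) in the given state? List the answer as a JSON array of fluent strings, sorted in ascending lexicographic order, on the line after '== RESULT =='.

Compute (S \ del) ∪ add:
  pre ⊆ S: {have(k1), locked(d_bay_lab)} ⊆ S  — applicable
  S \ del = {at(store), have(k1)}
  ∪ add   = {at(store), have(k1), open(d_bay_lab)}

== RESULT ==
["at(store)", "have(k1)", "open(d_bay_lab)"]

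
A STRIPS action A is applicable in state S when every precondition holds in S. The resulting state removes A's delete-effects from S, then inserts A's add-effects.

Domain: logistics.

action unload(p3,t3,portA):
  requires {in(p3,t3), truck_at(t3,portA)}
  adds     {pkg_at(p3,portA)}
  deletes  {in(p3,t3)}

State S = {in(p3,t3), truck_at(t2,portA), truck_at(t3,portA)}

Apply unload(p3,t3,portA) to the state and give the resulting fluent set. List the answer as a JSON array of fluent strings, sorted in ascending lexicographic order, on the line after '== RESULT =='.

Progress:
  pre ⊆ S: {in(p3,t3), truck_at(t3,portA)} ⊆ S  — applicable
  S \ del = {truck_at(t2,portA), truck_at(t3,portA)}
  ∪ add   = {pkg_at(p3,portA), truck_at(t2,portA), truck_at(t3,portA)}

== RESULT ==
["pkg_at(p3,portA)", "truck_at(t2,portA)", "truck_at(t3,portA)"]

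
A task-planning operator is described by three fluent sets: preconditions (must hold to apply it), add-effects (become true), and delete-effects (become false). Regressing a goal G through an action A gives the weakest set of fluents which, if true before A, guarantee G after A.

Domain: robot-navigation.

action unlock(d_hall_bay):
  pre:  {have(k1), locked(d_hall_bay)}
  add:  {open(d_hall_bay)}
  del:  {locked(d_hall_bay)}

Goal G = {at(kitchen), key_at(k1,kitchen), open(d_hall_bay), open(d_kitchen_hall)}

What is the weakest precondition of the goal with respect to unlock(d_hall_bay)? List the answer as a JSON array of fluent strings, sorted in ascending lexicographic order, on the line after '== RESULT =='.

Regress:
  G ∩ del = {}  (empty — regression defined)
  G \ add = {at(kitchen), key_at(k1,kitchen), open(d_hall_bay), open(d_kitchen_hall)} \ {open(d_hall_bay)} = {at(kitchen), key_at(k1,kitchen), open(d_kitchen_hall)}
  ∪ pre   = {at(kitchen), key_at(k1,kitchen), open(d_kitchen_hall)} ∪ {have(k1), locked(d_hall_bay)}
          = {at(kitchen), have(k1), key_at(k1,kitchen), locked(d_hall_bay), open(d_kitchen_hall)}

== RESULT ==
["at(kitchen)", "have(k1)", "key_at(k1,kitchen)", "locked(d_hall_bay)", "open(d_kitchen_hall)"]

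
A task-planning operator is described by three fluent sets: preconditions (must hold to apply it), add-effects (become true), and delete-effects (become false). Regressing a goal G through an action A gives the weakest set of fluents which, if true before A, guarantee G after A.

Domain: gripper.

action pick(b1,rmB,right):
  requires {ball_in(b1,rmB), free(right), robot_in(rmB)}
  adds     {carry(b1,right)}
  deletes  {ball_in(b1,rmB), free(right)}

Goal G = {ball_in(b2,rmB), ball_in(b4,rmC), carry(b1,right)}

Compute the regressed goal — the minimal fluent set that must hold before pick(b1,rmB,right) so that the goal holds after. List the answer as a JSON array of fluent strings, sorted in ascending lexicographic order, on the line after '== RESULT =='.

Regress:
  G ∩ del = {}  (empty — regression defined)
  G \ add = {ball_in(b2,rmB), ball_in(b4,rmC), carry(b1,right)} \ {carry(b1,right)} = {ball_in(b2,rmB), ball_in(b4,rmC)}
  ∪ pre   = {ball_in(b2,rmB), ball_in(b4,rmC)} ∪ {ball_in(b1,rmB), free(right), robot_in(rmB)}
          = {ball_in(b1,rmB), ball_in(b2,rmB), ball_in(b4,rmC), free(right), robot_in(rmB)}

== RESULT ==
["ball_in(b1,rmB)", "ball_in(b2,rmB)", "ball_in(b4,rmC)", "free(right)", "robot_in(rmB)"]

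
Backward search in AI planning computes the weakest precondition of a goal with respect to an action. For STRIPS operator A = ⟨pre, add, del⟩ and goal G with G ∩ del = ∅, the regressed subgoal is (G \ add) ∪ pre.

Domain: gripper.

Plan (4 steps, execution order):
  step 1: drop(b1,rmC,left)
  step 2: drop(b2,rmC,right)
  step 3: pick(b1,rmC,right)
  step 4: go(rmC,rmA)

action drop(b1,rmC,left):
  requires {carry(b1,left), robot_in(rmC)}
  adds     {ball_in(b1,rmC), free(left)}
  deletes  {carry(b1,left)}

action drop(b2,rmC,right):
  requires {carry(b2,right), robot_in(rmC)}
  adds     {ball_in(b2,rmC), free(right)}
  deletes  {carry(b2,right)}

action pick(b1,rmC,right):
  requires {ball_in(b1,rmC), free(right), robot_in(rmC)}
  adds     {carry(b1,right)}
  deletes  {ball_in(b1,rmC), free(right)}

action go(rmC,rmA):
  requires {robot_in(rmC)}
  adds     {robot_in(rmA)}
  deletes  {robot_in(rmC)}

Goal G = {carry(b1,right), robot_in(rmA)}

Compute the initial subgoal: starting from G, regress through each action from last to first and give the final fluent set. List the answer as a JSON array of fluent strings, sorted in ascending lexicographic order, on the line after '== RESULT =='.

Regress step by step:
  through step 4 (go(rmC,rmA)): drop {robot_in(rmA)}, keep {carry(b1,right)}, require {robot_in(rmC)}
    → {carry(b1,right), robot_in(rmC)}
  through step 3 (pick(b1,rmC,right)): drop {carry(b1,right)}, keep {robot_in(rmC)}, require {ball_in(b1,rmC), free(right), robot_in(rmC)}
    → {ball_in(b1,rmC), free(right), robot_in(rmC)}
  through step 2 (drop(b2,rmC,right)): drop {free(right)}, keep {ball_in(b1,rmC), robot_in(rmC)}, require {carry(b2,right), robot_in(rmC)}
    → {ball_in(b1,rmC), carry(b2,right), robot_in(rmC)}
  through step 1 (drop(b1,rmC,left)): drop {ball_in(b1,rmC)}, keep {carry(b2,right), robot_in(rmC)}, require {carry(b1,left), robot_in(rmC)}
    → {carry(b1,left), carry(b2,right), robot_in(rmC)}

== RESULT ==
["carry(b1,left)", "carry(b2,right)", "robot_in(rmC)"]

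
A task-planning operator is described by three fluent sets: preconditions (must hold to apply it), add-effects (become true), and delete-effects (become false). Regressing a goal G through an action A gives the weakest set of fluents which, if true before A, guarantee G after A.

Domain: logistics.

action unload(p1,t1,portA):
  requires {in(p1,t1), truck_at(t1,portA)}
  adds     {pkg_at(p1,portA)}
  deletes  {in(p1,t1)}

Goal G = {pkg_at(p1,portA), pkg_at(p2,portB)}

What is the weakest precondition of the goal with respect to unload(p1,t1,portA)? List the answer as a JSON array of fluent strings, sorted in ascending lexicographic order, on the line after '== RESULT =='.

Regress:
  G ∩ del = {}  (empty — regression defined)
  G \ add = {pkg_at(p1,portA), pkg_at(p2,portB)} \ {pkg_at(p1,portA)} = {pkg_at(p2,portB)}
  ∪ pre   = {pkg_at(p2,portB)} ∪ {in(p1,t1), truck_at(t1,portA)}
          = {in(p1,t1), pkg_at(p2,portB), truck_at(t1,portA)}

== RESULT ==
["in(p1,t1)", "pkg_at(p2,portB)", "truck_at(t1,portA)"]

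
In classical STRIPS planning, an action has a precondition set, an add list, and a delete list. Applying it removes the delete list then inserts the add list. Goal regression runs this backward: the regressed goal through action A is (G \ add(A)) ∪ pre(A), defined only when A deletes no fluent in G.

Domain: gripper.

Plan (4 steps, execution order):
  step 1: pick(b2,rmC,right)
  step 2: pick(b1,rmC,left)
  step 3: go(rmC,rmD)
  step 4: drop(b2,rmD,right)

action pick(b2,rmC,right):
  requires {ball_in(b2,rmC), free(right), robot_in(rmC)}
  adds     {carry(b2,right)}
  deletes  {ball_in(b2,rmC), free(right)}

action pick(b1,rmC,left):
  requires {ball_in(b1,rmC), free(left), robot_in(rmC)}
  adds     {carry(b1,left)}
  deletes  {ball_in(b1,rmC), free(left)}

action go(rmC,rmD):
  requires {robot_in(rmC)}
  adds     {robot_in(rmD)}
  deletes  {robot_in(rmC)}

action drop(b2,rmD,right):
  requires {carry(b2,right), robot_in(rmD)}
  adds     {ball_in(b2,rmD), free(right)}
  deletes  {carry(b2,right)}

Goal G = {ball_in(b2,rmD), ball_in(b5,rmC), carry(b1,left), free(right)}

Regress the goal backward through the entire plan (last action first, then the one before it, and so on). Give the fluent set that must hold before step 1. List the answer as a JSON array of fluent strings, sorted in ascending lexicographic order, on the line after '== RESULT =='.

Regress step by step:
  through step 4 (drop(b2,rmD,right)): drop {ball_in(b2,rmD), free(right)}, keep {ball_in(b5,rmC), carry(b1,left)}, require {carry(b2,right), robot_in(rmD)}
    → {ball_in(b5,rmC), carry(b1,left), carry(b2,right), robot_in(rmD)}
  through step 3 (go(rmC,rmD)): drop {robot_in(rmD)}, keep {ball_in(b5,rmC), carry(b1,left), carry(b2,right)}, require {robot_in(rmC)}
    → {ball_in(b5,rmC), carry(b1,left), carry(b2,right), robot_in(rmC)}
  through step 2 (pick(b1,rmC,left)): drop {carry(b1,left)}, keep {ball_in(b5,rmC), carry(b2,right), robot_in(rmC)}, require {ball_in(b1,rmC), free(left), robot_in(rmC)}
    → {ball_in(b1,rmC), ball_in(b5,rmC), carry(b2,right), free(left), robot_in(rmC)}
  through step 1 (pick(b2,rmC,right)): drop {carry(b2,right)}, keep {ball_in(b1,rmC), ball_in(b5,rmC), free(left), robot_in(rmC)}, require {ball_in(b2,rmC), free(right), robot_in(rmC)}
    → {ball_in(b1,rmC), ball_in(b2,rmC), ball_in(b5,rmC), free(left), free(right), robot_in(rmC)}

== RESULT ==
["ball_in(b1,rmC)", "ball_in(b2,rmC)", "ball_in(b5,rmC)", "free(left)", "free(right)", "robot_in(rmC)"]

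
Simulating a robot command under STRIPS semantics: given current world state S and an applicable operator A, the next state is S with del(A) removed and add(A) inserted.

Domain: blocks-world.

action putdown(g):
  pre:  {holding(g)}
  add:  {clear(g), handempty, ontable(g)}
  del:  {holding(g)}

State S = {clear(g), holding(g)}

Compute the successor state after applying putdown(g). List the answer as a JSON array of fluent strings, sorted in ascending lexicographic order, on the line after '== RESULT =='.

Progress:
  pre ⊆ S: {holding(g)} ⊆ S  — applicable
  S \ del = {clear(g)}
  ∪ add   = {clear(g), handempty, ontable(g)}

== RESULT ==
["clear(g)", "handempty", "ontable(g)"]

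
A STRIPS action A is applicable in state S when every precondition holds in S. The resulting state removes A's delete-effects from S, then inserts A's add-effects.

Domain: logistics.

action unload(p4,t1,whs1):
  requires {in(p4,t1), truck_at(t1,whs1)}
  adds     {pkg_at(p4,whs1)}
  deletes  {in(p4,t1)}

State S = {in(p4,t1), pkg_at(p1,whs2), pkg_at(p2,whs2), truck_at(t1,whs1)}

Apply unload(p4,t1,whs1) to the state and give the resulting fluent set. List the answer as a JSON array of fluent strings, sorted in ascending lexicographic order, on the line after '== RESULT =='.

Compute (S \ del) ∪ add:
  pre ⊆ S: {in(p4,t1), truck_at(t1,whs1)} ⊆ S  — applicable
  S \ del = {pkg_at(p1,whs2), pkg_at(p2,whs2), truck_at(t1,whs1)}
  ∪ add   = {pkg_at(p1,whs2), pkg_at(p2,whs2), pkg_at(p4,whs1), truck_at(t1,whs1)}

== RESULT ==
["pkg_at(p1,whs2)", "pkg_at(p2,whs2)", "pkg_at(p4,whs1)", "truck_at(t1,whs1)"]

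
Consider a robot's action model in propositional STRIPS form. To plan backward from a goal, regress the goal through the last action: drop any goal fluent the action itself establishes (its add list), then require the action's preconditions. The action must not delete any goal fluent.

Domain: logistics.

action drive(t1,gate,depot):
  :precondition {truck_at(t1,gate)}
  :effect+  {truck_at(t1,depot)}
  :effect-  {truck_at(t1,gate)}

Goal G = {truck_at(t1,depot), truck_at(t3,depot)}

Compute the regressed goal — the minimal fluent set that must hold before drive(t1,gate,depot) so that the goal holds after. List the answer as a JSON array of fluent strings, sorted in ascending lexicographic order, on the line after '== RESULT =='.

Compute (G \ add) ∪ pre:
  G ∩ del = {}  (empty — regression defined)
  G \ add = {truck_at(t1,depot), truck_at(t3,depot)} \ {truck_at(t1,depot)} = {truck_at(t3,depot)}
  ∪ pre   = {truck_at(t3,depot)} ∪ {truck_at(t1,gate)}
          = {truck_at(t1,gate), truck_at(t3,depot)}

== RESULT ==
["truck_at(t1,gate)", "truck_at(t3,depot)"]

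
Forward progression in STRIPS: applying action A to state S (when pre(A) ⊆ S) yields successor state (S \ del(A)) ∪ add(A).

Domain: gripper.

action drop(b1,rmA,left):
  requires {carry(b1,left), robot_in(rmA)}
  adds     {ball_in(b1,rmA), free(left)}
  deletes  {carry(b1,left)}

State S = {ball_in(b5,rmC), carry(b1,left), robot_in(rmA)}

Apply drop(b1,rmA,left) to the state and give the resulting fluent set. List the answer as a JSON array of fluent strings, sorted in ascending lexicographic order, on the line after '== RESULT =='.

Compute (S \ del) ∪ add:
  pre ⊆ S: {carry(b1,left), robot_in(rmA)} ⊆ S  — applicable
  S \ del = {ball_in(b5,rmC), robot_in(rmA)}
  ∪ add   = {ball_in(b1,rmA), ball_in(b5,rmC), free(left), robot_in(rmA)}

== RESULT ==
["ball_in(b1,rmA)", "ball_in(b5,rmC)", "free(left)", "robot_in(rmA)"]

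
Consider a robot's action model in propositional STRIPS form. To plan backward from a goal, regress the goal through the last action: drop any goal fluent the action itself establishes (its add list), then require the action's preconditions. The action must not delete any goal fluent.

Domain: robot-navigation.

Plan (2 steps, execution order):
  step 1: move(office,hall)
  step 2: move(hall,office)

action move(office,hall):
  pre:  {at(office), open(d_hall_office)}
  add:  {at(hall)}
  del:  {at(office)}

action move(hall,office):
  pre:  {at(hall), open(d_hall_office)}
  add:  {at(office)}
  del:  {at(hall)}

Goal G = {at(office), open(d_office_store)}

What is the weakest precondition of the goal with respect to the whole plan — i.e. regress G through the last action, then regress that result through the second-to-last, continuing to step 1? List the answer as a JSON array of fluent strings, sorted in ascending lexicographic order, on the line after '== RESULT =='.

Work backward from the goal:
  through step 2 (move(hall,office)): drop {at(office)}, keep {open(d_office_store)}, require {at(hall), open(d_hall_office)}
    → {at(hall), open(d_hall_office), open(d_office_store)}
  through step 1 (move(office,hall)): drop {at(hall)}, keep {open(d_hall_office), open(d_office_store)}, require {at(office), open(d_hall_office)}
    → {at(office), open(d_hall_office), open(d_office_store)}

== RESULT ==
["at(office)", "open(d_hall_office)", "open(d_office_store)"]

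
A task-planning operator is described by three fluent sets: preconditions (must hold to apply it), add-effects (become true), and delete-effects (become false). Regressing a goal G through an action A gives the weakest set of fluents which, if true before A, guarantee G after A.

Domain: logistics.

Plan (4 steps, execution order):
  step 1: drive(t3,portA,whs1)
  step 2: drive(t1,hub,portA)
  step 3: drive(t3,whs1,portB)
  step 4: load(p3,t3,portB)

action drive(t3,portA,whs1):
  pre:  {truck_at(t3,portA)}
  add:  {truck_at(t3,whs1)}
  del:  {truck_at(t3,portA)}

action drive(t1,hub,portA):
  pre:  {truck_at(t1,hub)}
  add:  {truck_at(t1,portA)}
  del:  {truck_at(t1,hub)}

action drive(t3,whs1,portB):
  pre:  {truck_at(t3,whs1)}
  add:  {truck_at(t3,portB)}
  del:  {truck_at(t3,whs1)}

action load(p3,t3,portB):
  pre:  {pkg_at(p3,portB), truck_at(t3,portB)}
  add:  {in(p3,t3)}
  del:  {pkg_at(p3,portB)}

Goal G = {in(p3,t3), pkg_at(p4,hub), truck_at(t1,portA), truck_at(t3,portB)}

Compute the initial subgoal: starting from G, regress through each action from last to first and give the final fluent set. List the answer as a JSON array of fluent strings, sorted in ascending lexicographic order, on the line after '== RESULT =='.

Work backward from the goal:
  through step 4 (load(p3,t3,portB)): drop {in(p3,t3)}, keep {pkg_at(p4,hub), truck_at(t1,portA), truck_at(t3,portB)}, require {pkg_at(p3,portB), truck_at(t3,portB)}
    → {pkg_at(p3,portB), pkg_at(p4,hub), truck_at(t1,portA), truck_at(t3,portB)}
  through step 3 (drive(t3,whs1,portB)): drop {truck_at(t3,portB)}, keep {pkg_at(p3,portB), pkg_at(p4,hub), truck_at(t1,portA)}, require {truck_at(t3,whs1)}
    → {pkg_at(p3,portB), pkg_at(p4,hub), truck_at(t1,portA), truck_at(t3,whs1)}
  through step 2 (drive(t1,hub,portA)): drop {truck_at(t1,portA)}, keep {pkg_at(p3,portB), pkg_at(p4,hub), truck_at(t3,whs1)}, require {truck_at(t1,hub)}
    → {pkg_at(p3,portB), pkg_at(p4,hub), truck_at(t1,hub), truck_at(t3,whs1)}
  through step 1 (drive(t3,portA,whs1)): drop {truck_at(t3,whs1)}, keep {pkg_at(p3,portB), pkg_at(p4,hub), truck_at(t1,hub)}, require {truck_at(t3,portA)}
    → {pkg_at(p3,portB), pkg_at(p4,hub), truck_at(t1,hub), truck_at(t3,portA)}

== RESULT ==
["pkg_at(p3,portB)", "pkg_at(p4,hub)", "truck_at(t1,hub)", "truck_at(t3,portA)"]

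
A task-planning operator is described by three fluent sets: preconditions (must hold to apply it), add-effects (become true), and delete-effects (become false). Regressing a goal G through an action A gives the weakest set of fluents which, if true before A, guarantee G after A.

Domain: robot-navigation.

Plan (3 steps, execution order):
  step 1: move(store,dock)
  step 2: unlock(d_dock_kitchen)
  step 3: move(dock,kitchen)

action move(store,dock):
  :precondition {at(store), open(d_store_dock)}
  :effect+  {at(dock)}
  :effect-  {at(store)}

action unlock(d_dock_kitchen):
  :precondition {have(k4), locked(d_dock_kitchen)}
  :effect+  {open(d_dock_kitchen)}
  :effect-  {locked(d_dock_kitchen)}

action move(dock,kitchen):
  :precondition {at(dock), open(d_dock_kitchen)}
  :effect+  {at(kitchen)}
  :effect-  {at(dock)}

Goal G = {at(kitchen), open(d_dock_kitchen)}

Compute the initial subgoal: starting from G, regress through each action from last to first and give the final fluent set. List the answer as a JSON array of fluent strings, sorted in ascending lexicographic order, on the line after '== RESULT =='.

Regress step by step:
  through step 3 (move(dock,kitchen)): drop {at(kitchen)}, keep {open(d_dock_kitchen)}, require {at(dock), open(d_dock_kitchen)}
    → {at(dock), open(d_dock_kitchen)}
  through step 2 (unlock(d_dock_kitchen)): drop {open(d_dock_kitchen)}, keep {at(dock)}, require {have(k4), locked(d_dock_kitchen)}
    → {at(dock), have(k4), locked(d_dock_kitchen)}
  through step 1 (move(store,dock)): drop {at(dock)}, keep {have(k4), locked(d_dock_kitchen)}, require {at(store), open(d_store_dock)}
    → {at(store), have(k4), locked(d_dock_kitchen), open(d_store_dock)}

== RESULT ==
["at(store)", "have(k4)", "locked(d_dock_kitchen)", "open(d_store_dock)"]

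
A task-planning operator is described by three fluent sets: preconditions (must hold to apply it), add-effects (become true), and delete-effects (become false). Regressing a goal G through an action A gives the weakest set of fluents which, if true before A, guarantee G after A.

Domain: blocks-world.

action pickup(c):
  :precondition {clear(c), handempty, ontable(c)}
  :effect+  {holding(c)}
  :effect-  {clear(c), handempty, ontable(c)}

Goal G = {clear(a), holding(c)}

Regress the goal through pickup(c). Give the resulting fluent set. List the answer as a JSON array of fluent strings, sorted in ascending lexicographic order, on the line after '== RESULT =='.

Regress:
  G ∩ del = {}  (empty — regression defined)
  G \ add = {clear(a), holding(c)} \ {holding(c)} = {clear(a)}
  ∪ pre   = {clear(a)} ∪ {clear(c), handempty, ontable(c)}
          = {clear(a), clear(c), handempty, ontable(c)}

== RESULT ==
["clear(a)", "clear(c)", "handempty", "ontable(c)"]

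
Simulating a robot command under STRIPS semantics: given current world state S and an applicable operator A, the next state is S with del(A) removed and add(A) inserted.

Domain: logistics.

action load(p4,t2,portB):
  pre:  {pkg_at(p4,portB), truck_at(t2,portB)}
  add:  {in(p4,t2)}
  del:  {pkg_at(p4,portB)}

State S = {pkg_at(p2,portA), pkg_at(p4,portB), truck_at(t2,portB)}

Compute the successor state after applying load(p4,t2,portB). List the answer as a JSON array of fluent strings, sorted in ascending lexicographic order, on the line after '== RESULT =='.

Progress:
  pre ⊆ S: {pkg_at(p4,portB), truck_at(t2,portB)} ⊆ S  — applicable
  S \ del = {pkg_at(p2,portA), truck_at(t2,portB)}
  ∪ add   = {in(p4,t2), pkg_at(p2,portA), truck_at(t2,portB)}

== RESULT ==
["in(p4,t2)", "pkg_at(p2,portA)", "truck_at(t2,portB)"]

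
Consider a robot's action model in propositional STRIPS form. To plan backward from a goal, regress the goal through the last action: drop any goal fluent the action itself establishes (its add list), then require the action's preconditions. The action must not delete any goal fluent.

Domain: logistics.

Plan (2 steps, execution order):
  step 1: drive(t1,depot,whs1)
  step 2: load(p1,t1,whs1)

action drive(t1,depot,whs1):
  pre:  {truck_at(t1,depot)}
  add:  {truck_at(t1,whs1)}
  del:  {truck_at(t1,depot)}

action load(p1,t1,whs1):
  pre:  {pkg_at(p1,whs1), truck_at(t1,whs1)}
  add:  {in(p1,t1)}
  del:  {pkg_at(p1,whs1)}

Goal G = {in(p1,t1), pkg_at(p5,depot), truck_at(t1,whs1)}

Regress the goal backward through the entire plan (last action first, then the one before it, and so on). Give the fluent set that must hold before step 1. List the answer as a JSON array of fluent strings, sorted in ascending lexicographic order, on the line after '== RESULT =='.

Work backward from the goal:
  through step 2 (load(p1,t1,whs1)): drop {in(p1,t1)}, keep {pkg_at(p5,depot), truck_at(t1,whs1)}, require {pkg_at(p1,whs1), truck_at(t1,whs1)}
    → {pkg_at(p1,whs1), pkg_at(p5,depot), truck_at(t1,whs1)}
  through step 1 (drive(t1,depot,whs1)): drop {truck_at(t1,whs1)}, keep {pkg_at(p1,whs1), pkg_at(p5,depot)}, require {truck_at(t1,depot)}
    → {pkg_at(p1,whs1), pkg_at(p5,depot), truck_at(t1,depot)}

== RESULT ==
["pkg_at(p1,whs1)", "pkg_at(p5,depot)", "truck_at(t1,depot)"]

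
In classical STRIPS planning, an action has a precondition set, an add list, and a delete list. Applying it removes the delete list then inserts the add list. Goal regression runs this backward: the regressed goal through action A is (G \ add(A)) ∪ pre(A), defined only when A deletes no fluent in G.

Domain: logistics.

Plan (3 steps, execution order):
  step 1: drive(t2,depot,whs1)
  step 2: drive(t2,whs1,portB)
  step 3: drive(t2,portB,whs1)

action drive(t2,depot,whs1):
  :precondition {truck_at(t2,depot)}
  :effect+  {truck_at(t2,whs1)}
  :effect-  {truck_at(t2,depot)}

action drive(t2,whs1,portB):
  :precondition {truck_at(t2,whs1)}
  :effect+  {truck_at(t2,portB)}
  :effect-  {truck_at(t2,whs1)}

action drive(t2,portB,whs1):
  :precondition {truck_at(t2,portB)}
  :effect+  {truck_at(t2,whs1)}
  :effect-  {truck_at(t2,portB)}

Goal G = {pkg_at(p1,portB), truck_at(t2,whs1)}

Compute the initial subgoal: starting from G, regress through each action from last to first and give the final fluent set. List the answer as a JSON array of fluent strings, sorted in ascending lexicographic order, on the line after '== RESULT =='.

Work backward from the goal:
  through step 3 (drive(t2,portB,whs1)): drop {truck_at(t2,whs1)}, keep {pkg_at(p1,portB)}, require {truck_at(t2,portB)}
    → {pkg_at(p1,portB), truck_at(t2,portB)}
  through step 2 (drive(t2,whs1,portB)): drop {truck_at(t2,portB)}, keep {pkg_at(p1,portB)}, require {truck_at(t2,whs1)}
    → {pkg_at(p1,portB), truck_at(t2,whs1)}
  through step 1 (drive(t2,depot,whs1)): drop {truck_at(t2,whs1)}, keep {pkg_at(p1,portB)}, require {truck_at(t2,depot)}
    → {pkg_at(p1,portB), truck_at(t2,depot)}

== RESULT ==
["pkg_at(p1,portB)", "truck_at(t2,depot)"]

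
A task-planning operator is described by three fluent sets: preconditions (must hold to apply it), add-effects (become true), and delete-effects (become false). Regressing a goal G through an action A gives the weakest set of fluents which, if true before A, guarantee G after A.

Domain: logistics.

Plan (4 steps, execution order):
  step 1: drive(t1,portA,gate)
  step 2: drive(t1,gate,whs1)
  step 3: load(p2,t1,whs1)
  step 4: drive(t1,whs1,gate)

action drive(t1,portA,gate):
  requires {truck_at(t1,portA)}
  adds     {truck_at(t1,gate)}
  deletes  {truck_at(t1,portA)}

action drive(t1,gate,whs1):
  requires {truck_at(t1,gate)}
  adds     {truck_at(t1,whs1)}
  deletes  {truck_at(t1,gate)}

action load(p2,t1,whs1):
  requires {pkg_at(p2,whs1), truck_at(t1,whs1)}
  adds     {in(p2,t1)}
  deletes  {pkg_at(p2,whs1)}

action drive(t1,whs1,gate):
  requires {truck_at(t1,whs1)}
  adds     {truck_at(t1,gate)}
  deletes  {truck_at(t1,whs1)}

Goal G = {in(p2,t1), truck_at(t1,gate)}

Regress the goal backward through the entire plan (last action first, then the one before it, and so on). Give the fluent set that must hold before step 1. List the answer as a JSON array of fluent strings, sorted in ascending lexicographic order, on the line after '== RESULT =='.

Work backward from the goal:
  through step 4 (drive(t1,whs1,gate)): drop {truck_at(t1,gate)}, keep {in(p2,t1)}, require {truck_at(t1,whs1)}
    → {in(p2,t1), truck_at(t1,whs1)}
  through step 3 (load(p2,t1,whs1)): drop {in(p2,t1)}, keep {truck_at(t1,whs1)}, require {pkg_at(p2,whs1), truck_at(t1,whs1)}
    → {pkg_at(p2,whs1), truck_at(t1,whs1)}
  through step 2 (drive(t1,gate,whs1)): drop {truck_at(t1,whs1)}, keep {pkg_at(p2,whs1)}, require {truck_at(t1,gate)}
    → {pkg_at(p2,whs1), truck_at(t1,gate)}
  through step 1 (drive(t1,portA,gate)): drop {truck_at(t1,gate)}, keep {pkg_at(p2,whs1)}, require {truck_at(t1,portA)}
    → {pkg_at(p2,whs1), truck_at(t1,portA)}

== RESULT ==
["pkg_at(p2,whs1)", "truck_at(t1,portA)"]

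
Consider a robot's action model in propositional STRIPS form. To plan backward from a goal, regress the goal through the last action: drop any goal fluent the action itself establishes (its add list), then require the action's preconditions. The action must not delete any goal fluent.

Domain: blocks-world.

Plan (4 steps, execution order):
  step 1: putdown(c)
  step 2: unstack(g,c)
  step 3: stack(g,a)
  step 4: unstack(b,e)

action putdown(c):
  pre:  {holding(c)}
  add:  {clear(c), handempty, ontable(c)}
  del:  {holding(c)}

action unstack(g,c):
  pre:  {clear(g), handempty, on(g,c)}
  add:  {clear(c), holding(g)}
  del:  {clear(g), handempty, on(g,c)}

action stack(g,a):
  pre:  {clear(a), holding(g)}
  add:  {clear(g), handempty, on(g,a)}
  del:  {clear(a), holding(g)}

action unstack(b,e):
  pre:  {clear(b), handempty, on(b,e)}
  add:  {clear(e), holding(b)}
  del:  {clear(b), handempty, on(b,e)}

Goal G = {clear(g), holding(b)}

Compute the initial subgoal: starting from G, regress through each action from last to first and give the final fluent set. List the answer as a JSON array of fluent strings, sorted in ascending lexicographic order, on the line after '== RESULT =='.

Regress step by step:
  through step 4 (unstack(b,e)): drop {holding(b)}, keep {clear(g)}, require {clear(b), handempty, on(b,e)}
    → {clear(b), clear(g), handempty, on(b,e)}
  through step 3 (stack(g,a)): drop {clear(g), handempty}, keep {clear(b), on(b,e)}, require {clear(a), holding(g)}
    → {clear(a), clear(b), holding(g), on(b,e)}
  through step 2 (unstack(g,c)): drop {holding(g)}, keep {clear(a), clear(b), on(b,e)}, require {clear(g), handempty, on(g,c)}
    → {clear(a), clear(b), clear(g), handempty, on(b,e), on(g,c)}
  through step 1 (putdown(c)): drop {handempty}, keep {clear(a), clear(b), clear(g), on(b,e), on(g,c)}, require {holding(c)}
    → {clear(a), clear(b), clear(g), holding(c), on(b,e), on(g,c)}

== RESULT ==
["clear(a)", "clear(b)", "clear(g)", "holding(c)", "on(b,e)", "on(g,c)"]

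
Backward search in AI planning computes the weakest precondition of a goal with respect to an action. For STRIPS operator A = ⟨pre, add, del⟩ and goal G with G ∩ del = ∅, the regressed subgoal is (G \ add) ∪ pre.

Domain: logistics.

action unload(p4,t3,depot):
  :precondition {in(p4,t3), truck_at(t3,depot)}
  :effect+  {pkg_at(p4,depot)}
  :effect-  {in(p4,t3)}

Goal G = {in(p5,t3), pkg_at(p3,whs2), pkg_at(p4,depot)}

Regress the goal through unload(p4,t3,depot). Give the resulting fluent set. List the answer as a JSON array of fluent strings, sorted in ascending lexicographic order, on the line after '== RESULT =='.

Compute (G \ add) ∪ pre:
  G ∩ del = {}  (empty — regression defined)
  G \ add = {in(p5,t3), pkg_at(p3,whs2), pkg_at(p4,depot)} \ {pkg_at(p4,depot)} = {in(p5,t3), pkg_at(p3,whs2)}
  ∪ pre   = {in(p5,t3), pkg_at(p3,whs2)} ∪ {in(p4,t3), truck_at(t3,depot)}
          = {in(p4,t3), in(p5,t3), pkg_at(p3,whs2), truck_at(t3,depot)}

== RESULT ==
["in(p4,t3)", "in(p5,t3)", "pkg_at(p3,whs2)", "truck_at(t3,depot)"]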